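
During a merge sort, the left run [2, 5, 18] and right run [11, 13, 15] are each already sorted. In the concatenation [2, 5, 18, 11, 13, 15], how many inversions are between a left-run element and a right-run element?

Count, for every r in R, how many entries of L exceed r:
r = 11: 18 → 1
r = 13: 18 → 1
r = 15: 18 → 1
Cross-inversions: 1 + 1 + 1 = 3

There are 3 cross-inversions.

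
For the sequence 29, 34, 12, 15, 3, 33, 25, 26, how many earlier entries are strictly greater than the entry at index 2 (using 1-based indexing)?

0 such elements

The element at index 2 is 34.
Elements before it: 29
None of them are larger than 34.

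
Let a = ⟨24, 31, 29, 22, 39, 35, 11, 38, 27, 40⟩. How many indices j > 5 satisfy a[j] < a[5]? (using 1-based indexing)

4 such elements

The element at index 5 is 39.
Elements after it: 35, 11, 38, 27, 40
Those smaller than 39: 35, 11, 38, 27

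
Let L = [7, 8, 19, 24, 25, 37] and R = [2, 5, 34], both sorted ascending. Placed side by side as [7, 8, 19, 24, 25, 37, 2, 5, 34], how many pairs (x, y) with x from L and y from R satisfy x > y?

Take each right-half value and tally the left-half values above it:
r = 2: 7, 8, 19, 24, 25, 37 → 6
r = 5: 7, 8, 19, 24, 25, 37 → 6
r = 34: 37 → 1
Cross-inversions: 6 + 6 + 1 = 13

13 split inversions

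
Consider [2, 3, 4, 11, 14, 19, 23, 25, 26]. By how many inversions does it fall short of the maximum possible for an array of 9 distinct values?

Maximum inversions for 9 distinct elements is C(9, 2) = 9·8/2 = 36.
Current inversions — for each element, count later smaller elements:
2: 0
3: 0
4: 0
11: 0
14: 0
19: 0
23: 0
25: 0
26: 0
Current total: 0 + 0 + 0 + 0 + 0 + 0 + 0 + 0 + 0 = 0
Shortfall: 36 − 0 = 36

36 inversions short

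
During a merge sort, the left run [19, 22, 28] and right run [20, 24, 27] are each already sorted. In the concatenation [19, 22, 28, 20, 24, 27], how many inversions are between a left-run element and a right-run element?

4 split inversions

Take each right-half value and tally the left-half values above it:
r = 20: 22, 28 → 2
r = 24: 28 → 1
r = 27: 28 → 1
Cross-inversions: 2 + 1 + 1 = 4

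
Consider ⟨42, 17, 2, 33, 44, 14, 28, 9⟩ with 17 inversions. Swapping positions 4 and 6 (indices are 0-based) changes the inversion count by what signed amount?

Positions 4 and 6 hold 44 and 28; after swapping, the array is [42, 17, 2, 33, 28, 14, 44, 9].
For each element, count later entries that are smaller:
42: 6
17: 3
2: 0
33: 3
28: 2
14: 1
44: 1
9: 0
Sum: 6 + 3 + 0 + 3 + 2 + 1 + 1 + 0 = 16
Change: 16 − 17 = -1

-1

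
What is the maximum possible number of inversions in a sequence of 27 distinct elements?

351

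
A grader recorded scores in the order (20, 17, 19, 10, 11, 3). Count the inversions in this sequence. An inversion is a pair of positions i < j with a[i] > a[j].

13 inversions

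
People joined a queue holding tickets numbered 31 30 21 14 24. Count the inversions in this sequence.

There are 8 out-of-order pairs.

Out-of-order index pairs (1-indexed):
(1,2): 31 > 30
(1,3): 31 > 21
(1,4): 31 > 14
(1,5): 31 > 24
(2,3): 30 > 21
(2,4): 30 > 14
(2,5): 30 > 24
(3,4): 21 > 14
That's 8 pairs.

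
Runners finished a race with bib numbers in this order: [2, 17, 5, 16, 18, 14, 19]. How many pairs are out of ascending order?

Count, for each position, how many later elements it exceeds:
2: 0
17: 3
5: 0
16: 1
18: 1
14: 0
19: 0
Sum: 0 + 3 + 0 + 1 + 1 + 0 + 0 = 5

5 inversions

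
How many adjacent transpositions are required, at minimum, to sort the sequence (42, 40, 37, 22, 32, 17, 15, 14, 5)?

The minimum number of adjacent swaps to sort an array equals its inversion count, since every such swap removes exactly one inversion.
Count inversions — for each element, later elements that are smaller:
42: 40, 37, 22, 32, 17, 15, 14, 5 → 8
40: 37, 22, 32, 17, 15, 14, 5 → 7
37: 22, 32, 17, 15, 14, 5 → 6
22: 17, 15, 14, 5 → 4
32: 17, 15, 14, 5 → 4
17: 15, 14, 5 → 3
15: 14, 5 → 2
14: 5 → 1
5: none → 0
Total inversions: 8 + 7 + 6 + 4 + 4 + 3 + 2 + 1 + 0 = 35

35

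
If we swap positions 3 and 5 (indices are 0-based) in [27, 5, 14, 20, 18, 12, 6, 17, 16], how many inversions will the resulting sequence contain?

Positions 3 and 5 hold 20 and 12; after swapping, the array is [27, 5, 14, 12, 18, 20, 6, 17, 16].
For each element, count later entries that are smaller:
27 → 5, 14, 12, 18, 20, 6, 17, 16 → 8
5 → none → 0
14 → 12, 6 → 2
12 → 6 → 1
18 → 6, 17, 16 → 3
20 → 6, 17, 16 → 3
6 → none → 0
17 → 16 → 1
16 → none → 0
Sum: 8 + 0 + 2 + 1 + 3 + 3 + 0 + 1 + 0 = 18

18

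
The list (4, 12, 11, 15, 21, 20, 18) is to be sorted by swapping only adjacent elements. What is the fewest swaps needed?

4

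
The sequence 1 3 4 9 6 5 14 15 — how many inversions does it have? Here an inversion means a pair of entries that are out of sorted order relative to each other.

3 inversions

For each element, count later entries that are smaller:
1 → none → 0
3 → none → 0
4 → none → 0
9 → 6, 5 → 2
6 → 5 → 1
5 → none → 0
14 → none → 0
15 → none → 0
Sum: 0 + 0 + 0 + 2 + 1 + 0 + 0 + 0 = 3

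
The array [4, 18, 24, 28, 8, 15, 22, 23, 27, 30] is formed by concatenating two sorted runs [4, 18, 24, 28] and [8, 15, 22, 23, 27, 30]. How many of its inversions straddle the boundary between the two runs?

Take each right-half value and tally the left-half values above it:
r = 8: 18, 24, 28 → 3
r = 15: 18, 24, 28 → 3
r = 22: 24, 28 → 2
r = 23: 24, 28 → 2
r = 27: 28 → 1
r = 30: none → 0
Cross-inversions: 3 + 3 + 2 + 2 + 1 + 0 = 11

11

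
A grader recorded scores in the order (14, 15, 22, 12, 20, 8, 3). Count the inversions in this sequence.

Sweep left to right; for each value list the smaller values that follow it:
14 → 12, 8, 3 → 3
15 → 12, 8, 3 → 3
22 → 12, 20, 8, 3 → 4
12 → 8, 3 → 2
20 → 8, 3 → 2
8 → 3 → 1
3 → none → 0
Sum: 3 + 3 + 4 + 2 + 2 + 1 + 0 = 15

15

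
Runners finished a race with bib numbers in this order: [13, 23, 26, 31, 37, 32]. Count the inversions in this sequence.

Inversion pairs (indices are 1-based):
(5,6): 37 > 32
That's 1 pair.

1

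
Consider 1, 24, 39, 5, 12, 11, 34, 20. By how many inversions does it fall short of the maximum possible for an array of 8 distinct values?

17

Maximum inversions for 8 distinct elements is C(8, 2) = 8·7/2 = 28.
Current inversions — for each element, count later smaller elements:
1: 0
24: 4
39: 5
5: 0
12: 1
11: 0
34: 1
20: 0
Current total: 0 + 4 + 5 + 0 + 1 + 0 + 1 + 0 = 11
Shortfall: 28 − 11 = 17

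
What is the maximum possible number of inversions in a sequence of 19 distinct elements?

The maximum occurs when the array is in strictly decreasing order: every one of the C(19, 2) pairs is inverted.
C(19, 2) = 19·18/2 = 171

171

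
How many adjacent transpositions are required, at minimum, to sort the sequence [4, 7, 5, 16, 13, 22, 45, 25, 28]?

4

The minimum number of adjacent swaps to sort an array equals its inversion count, since every such swap removes exactly one inversion.
Count inversions — for each element, later elements that are smaller:
4: none → 0
7: 5 → 1
5: none → 0
16: 13 → 1
13: none → 0
22: none → 0
45: 25, 28 → 2
25: none → 0
28: none → 0
Total inversions: 0 + 1 + 0 + 1 + 0 + 0 + 2 + 0 + 0 = 4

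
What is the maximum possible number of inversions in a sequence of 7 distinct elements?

21 inversions

The maximum occurs when the array is in strictly decreasing order: every one of the C(7, 2) pairs is inverted.
C(7, 2) = 7·6/2 = 21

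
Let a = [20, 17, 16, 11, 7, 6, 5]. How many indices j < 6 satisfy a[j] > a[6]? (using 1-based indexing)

5 such elements

The element at index 6 is 6.
Elements before it: 20, 17, 16, 11, 7
Those larger than 6: 20, 17, 16, 11, 7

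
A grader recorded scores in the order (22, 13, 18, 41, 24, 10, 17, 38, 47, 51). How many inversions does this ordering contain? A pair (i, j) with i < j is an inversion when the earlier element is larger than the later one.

13 inversions

Count, for each position, how many later elements it exceeds:
22: 4
13: 1
18: 2
41: 4
24: 2
10: 0
17: 0
38: 0
47: 0
51: 0
Sum: 4 + 1 + 2 + 4 + 2 + 0 + 0 + 0 + 0 + 0 = 13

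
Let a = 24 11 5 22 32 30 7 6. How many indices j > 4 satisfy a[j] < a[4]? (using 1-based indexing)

2

The element at index 4 is 22.
Elements after it: 32, 30, 7, 6
Those smaller than 22: 7, 6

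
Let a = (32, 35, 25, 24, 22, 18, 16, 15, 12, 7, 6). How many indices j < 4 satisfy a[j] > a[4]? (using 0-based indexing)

4

The element at index 4 is 22.
Elements before it: 32, 35, 25, 24
Those larger than 22: 32, 35, 25, 24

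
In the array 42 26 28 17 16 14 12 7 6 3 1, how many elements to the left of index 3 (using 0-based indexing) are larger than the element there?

3

The element at index 3 is 17.
Elements before it: 42, 26, 28
Those larger than 17: 42, 26, 28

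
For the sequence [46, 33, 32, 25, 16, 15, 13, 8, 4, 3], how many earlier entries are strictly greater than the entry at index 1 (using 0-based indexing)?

1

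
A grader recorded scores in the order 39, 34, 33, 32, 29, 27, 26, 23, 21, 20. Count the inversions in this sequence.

45

Count, for each position, how many later elements it exceeds:
39 → 34, 33, 32, 29, 27, 26, 23, 21, 20 → 9
34 → 33, 32, 29, 27, 26, 23, 21, 20 → 8
33 → 32, 29, 27, 26, 23, 21, 20 → 7
32 → 29, 27, 26, 23, 21, 20 → 6
29 → 27, 26, 23, 21, 20 → 5
27 → 26, 23, 21, 20 → 4
26 → 23, 21, 20 → 3
23 → 21, 20 → 2
21 → 20 → 1
20 → none → 0
Sum: 9 + 8 + 7 + 6 + 5 + 4 + 3 + 2 + 1 + 0 = 45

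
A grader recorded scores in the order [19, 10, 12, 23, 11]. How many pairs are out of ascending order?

5

Element-by-element contributions:
19: 3
10: 0
12: 1
23: 1
11: 0
Sum: 3 + 0 + 1 + 1 + 0 = 5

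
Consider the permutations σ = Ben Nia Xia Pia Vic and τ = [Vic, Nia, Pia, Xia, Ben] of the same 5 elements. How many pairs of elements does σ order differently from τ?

8 discordant pairs

Assign each item its position (1..5) in the first ordering, then rewrite the second ordering as that position sequence:
positions: Ben→1, Nia→2, Xia→3, Pia→4, Vic→5
second ordering as positions: [5, 2, 4, 3, 1]
Discordant pairs = inversions in this position sequence.
5: 2, 4, 3, 1 → 4
2: 1 → 1
4: 3, 1 → 2
3: 1 → 1
1: 0
Total: 4 + 1 + 2 + 1 + 0 = 8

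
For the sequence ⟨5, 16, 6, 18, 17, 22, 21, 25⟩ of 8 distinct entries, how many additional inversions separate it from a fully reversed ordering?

25 inversions short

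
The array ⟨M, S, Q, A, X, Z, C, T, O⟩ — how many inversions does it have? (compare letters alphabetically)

16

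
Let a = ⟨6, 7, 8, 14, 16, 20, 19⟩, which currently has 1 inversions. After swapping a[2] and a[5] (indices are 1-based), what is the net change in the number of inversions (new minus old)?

+5

Positions 2 and 5 hold 7 and 16; after swapping, the array is [6, 16, 8, 14, 7, 20, 19].
Element-by-element contributions:
6: 0
16: 3
8: 1
14: 1
7: 0
20: 1
19: 0
Sum: 0 + 3 + 1 + 1 + 0 + 1 + 0 = 6
Change: 6 − 1 = +5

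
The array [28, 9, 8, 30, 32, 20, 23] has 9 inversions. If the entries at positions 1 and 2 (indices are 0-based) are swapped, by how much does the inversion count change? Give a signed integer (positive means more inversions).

Positions 1 and 2 hold 9 and 8; after swapping, the array is [28, 8, 9, 30, 32, 20, 23].
Sweep left to right; for each value list the smaller values that follow it:
28 → 8, 9, 20, 23 → 4
8 → none → 0
9 → none → 0
30 → 20, 23 → 2
32 → 20, 23 → 2
20 → none → 0
23 → none → 0
Sum: 4 + 0 + 0 + 2 + 2 + 0 + 0 = 8
Change: 8 − 9 = -1

-1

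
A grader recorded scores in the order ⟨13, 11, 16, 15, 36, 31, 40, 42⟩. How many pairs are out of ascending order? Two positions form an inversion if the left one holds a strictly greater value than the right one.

Sweep left to right; for each value list the smaller values that follow it:
13: 1
11: 0
16: 1
15: 0
36: 1
31: 0
40: 0
42: 0
Sum: 1 + 0 + 1 + 0 + 1 + 0 + 0 + 0 = 3

3 inversions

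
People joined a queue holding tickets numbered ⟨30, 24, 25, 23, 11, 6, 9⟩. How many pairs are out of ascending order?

19 out-of-order pairs

Sweep left to right; for each value list the smaller values that follow it:
30 → 24, 25, 23, 11, 6, 9 → 6
24 → 23, 11, 6, 9 → 4
25 → 23, 11, 6, 9 → 4
23 → 11, 6, 9 → 3
11 → 6, 9 → 2
6 → none → 0
9 → none → 0
Sum: 6 + 4 + 4 + 3 + 2 + 0 + 0 = 19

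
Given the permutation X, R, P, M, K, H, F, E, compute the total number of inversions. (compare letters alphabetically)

Element-by-element contributions:
X: 7
R: 6
P: 5
M: 4
K: 3
H: 2
F: 1
E: 0
Sum: 7 + 6 + 5 + 4 + 3 + 2 + 1 + 0 = 28

28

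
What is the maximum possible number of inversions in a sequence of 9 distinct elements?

A reversed (strictly descending) arrangement makes every pair an inversion, giving C(9, 2) inversions.
C(9, 2) = 9·8/2 = 36

Inversions: 36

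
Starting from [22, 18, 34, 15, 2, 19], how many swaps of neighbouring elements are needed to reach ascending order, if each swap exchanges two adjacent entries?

10 swaps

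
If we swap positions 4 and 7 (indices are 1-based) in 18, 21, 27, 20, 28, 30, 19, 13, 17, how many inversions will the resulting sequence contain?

20

Positions 4 and 7 hold 20 and 19; after swapping, the array is [18, 21, 27, 19, 28, 30, 20, 13, 17].
Sweep left to right; for each value list the smaller values that follow it:
18: 2
21: 4
27: 4
19: 2
28: 3
30: 3
20: 2
13: 0
17: 0
Sum: 2 + 4 + 4 + 2 + 3 + 3 + 2 + 0 + 0 = 20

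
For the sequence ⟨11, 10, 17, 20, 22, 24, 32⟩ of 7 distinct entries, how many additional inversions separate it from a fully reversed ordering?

20

Maximum inversions for 7 distinct elements is C(7, 2) = 7·6/2 = 21.
Current inversions — for each element, count later smaller elements:
11: 1
10: 0
17: 0
20: 0
22: 0
24: 0
32: 0
Current total: 1 + 0 + 0 + 0 + 0 + 0 + 0 = 1
Shortfall: 21 − 1 = 20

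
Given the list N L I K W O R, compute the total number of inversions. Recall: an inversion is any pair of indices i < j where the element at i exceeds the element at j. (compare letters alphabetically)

Inversions: 7

Count, for each position, how many later elements it exceeds:
N: 3
L: 2
I: 0
K: 0
W: 2
O: 0
R: 0
Sum: 3 + 2 + 0 + 0 + 2 + 0 + 0 = 7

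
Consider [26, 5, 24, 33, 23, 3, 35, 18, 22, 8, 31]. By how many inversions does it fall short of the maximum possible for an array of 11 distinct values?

Maximum inversions for 11 distinct elements is C(11, 2) = 11·10/2 = 55.
Current inversions — for each element, count later smaller elements:
26: 7
5: 1
24: 5
33: 6
23: 4
3: 0
35: 4
18: 1
22: 1
8: 0
31: 0
Current total: 7 + 1 + 5 + 6 + 4 + 0 + 4 + 1 + 1 + 0 + 0 = 29
Shortfall: 55 − 29 = 26

26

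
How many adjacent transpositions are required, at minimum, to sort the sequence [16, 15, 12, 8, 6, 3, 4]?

Each adjacent swap fixes exactly one inversion, so the minimum swap count equals the number of inversions.
Count inversions — for each element, later elements that are smaller:
16: 15, 12, 8, 6, 3, 4 → 6
15: 12, 8, 6, 3, 4 → 5
12: 8, 6, 3, 4 → 4
8: 6, 3, 4 → 3
6: 3, 4 → 2
3: none → 0
4: none → 0
Total inversions: 6 + 5 + 4 + 3 + 2 + 0 + 0 = 20

20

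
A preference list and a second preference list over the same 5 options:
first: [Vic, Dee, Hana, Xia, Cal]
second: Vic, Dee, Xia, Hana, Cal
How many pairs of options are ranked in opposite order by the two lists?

1 pair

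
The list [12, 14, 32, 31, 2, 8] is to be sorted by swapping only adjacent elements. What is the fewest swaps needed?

There are 9 swaps.

Minimum adjacent swaps = number of inversions (each swap of adjacent out-of-order elements removes one inversion and no swap can remove more).
Count inversions — for each element, later elements that are smaller:
12: 2, 8 → 2
14: 2, 8 → 2
32: 31, 2, 8 → 3
31: 2, 8 → 2
2: none → 0
8: none → 0
Total inversions: 2 + 2 + 3 + 2 + 0 + 0 = 9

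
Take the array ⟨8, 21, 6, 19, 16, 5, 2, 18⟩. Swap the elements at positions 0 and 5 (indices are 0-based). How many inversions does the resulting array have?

There are 15 inversions.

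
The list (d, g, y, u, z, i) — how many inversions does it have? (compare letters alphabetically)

For each element, count later entries that are smaller:
d: 0
g: 0
y: 2
u: 1
z: 1
i: 0
Sum: 0 + 0 + 2 + 1 + 1 + 0 = 4

4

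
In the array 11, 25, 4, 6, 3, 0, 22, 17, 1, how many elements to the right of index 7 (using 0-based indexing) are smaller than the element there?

The element at index 7 is 17.
Elements after it: 1
Those smaller than 17: 1

1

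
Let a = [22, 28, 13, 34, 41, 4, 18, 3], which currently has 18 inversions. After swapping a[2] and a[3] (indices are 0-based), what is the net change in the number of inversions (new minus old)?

+1

Positions 2 and 3 hold 13 and 34; after swapping, the array is [22, 28, 34, 13, 41, 4, 18, 3].
Element-by-element contributions:
22 → 13, 4, 18, 3 → 4
28 → 13, 4, 18, 3 → 4
34 → 13, 4, 18, 3 → 4
13 → 4, 3 → 2
41 → 4, 18, 3 → 3
4 → 3 → 1
18 → 3 → 1
3 → none → 0
Sum: 4 + 4 + 4 + 2 + 3 + 1 + 1 + 0 = 19
Change: 19 − 18 = +1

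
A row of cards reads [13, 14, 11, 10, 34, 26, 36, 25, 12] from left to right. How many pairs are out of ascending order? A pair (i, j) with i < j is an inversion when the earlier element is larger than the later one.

15

Element-by-element contributions:
13: 3
14: 3
11: 1
10: 0
34: 3
26: 2
36: 2
25: 1
12: 0
Sum: 3 + 3 + 1 + 0 + 3 + 2 + 2 + 1 + 0 = 15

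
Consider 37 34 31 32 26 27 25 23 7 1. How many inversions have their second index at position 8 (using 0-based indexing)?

8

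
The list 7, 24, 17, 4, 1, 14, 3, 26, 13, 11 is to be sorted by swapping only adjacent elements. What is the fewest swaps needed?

Swaps: 24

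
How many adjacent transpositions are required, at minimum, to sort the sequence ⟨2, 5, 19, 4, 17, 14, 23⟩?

Minimum adjacent swaps = number of inversions (each swap of adjacent out-of-order elements removes one inversion and no swap can remove more).
Count inversions — for each element, later elements that are smaller:
2: none → 0
5: 4 → 1
19: 4, 17, 14 → 3
4: none → 0
17: 14 → 1
14: none → 0
23: none → 0
Total inversions: 0 + 1 + 3 + 0 + 1 + 0 + 0 = 5

5 swaps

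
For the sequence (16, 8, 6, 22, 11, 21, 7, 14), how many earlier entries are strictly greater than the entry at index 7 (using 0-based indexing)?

3 such elements

The element at index 7 is 14.
Elements before it: 16, 8, 6, 22, 11, 21, 7
Those larger than 14: 16, 22, 21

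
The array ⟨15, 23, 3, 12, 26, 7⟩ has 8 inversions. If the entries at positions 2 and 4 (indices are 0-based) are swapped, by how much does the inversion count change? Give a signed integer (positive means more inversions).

+3

Positions 2 and 4 hold 3 and 26; after swapping, the array is [15, 23, 26, 12, 3, 7].
For each element, count later entries that are smaller:
15: 3
23: 3
26: 3
12: 2
3: 0
7: 0
Sum: 3 + 3 + 3 + 2 + 0 + 0 = 11
Change: 11 − 8 = +3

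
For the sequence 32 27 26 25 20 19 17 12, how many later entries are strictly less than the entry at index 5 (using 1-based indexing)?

The element at index 5 is 20.
Elements after it: 19, 17, 12
Those smaller than 20: 19, 17, 12

3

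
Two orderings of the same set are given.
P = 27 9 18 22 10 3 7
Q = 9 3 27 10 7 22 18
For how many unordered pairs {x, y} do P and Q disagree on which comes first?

10

Assign each item its position (1..7) in the first ordering, then rewrite the second ordering as that position sequence:
positions: 27→1, 9→2, 18→3, 22→4, 10→5, 3→6, 7→7
second ordering as positions: [2, 6, 1, 5, 7, 4, 3]
Discordant pairs = inversions in this position sequence.
2: 1 → 1
6: 1, 5, 4, 3 → 4
1: 0
5: 4, 3 → 2
7: 4, 3 → 2
4: 3 → 1
3: 0
Total: 1 + 4 + 0 + 2 + 2 + 1 + 0 = 10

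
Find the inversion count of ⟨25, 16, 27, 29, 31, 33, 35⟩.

1

Count, for each position, how many later elements it exceeds:
25 → 16 → 1
16 → none → 0
27 → none → 0
29 → none → 0
31 → none → 0
33 → none → 0
35 → none → 0
Sum: 1 + 0 + 0 + 0 + 0 + 0 + 0 = 1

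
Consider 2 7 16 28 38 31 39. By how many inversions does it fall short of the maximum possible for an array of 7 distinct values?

Maximum inversions for 7 distinct elements is C(7, 2) = 7·6/2 = 21.
Current inversions — for each element, count later smaller elements:
2: 0
7: 0
16: 0
28: 0
38: 1
31: 0
39: 0
Current total: 0 + 0 + 0 + 0 + 1 + 0 + 0 = 1
Shortfall: 21 − 1 = 20

20 inversions short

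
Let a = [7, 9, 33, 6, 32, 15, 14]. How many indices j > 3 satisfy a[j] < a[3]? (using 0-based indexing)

0

The element at index 3 is 6.
Elements after it: 32, 15, 14
None of them are smaller than 6.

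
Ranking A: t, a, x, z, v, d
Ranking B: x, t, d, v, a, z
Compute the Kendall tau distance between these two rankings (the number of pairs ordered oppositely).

Assign each item its position (1..6) in the first ordering, then rewrite the second ordering as that position sequence:
positions: t→1, a→2, x→3, z→4, v→5, d→6
second ordering as positions: [3, 1, 6, 5, 2, 4]
Discordant pairs = inversions in this position sequence.
3: 1, 2 → 2
1: 0
6: 5, 2, 4 → 3
5: 2, 4 → 2
2: 0
4: 0
Total: 2 + 0 + 3 + 2 + 0 + 0 = 7

Discordant pairs: 7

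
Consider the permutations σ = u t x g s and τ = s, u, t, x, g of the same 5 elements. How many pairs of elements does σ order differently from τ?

Discordant pairs: 4

Assign each item its position (1..5) in the first ordering, then rewrite the second ordering as that position sequence:
positions: u→1, t→2, x→3, g→4, s→5
second ordering as positions: [5, 1, 2, 3, 4]
Discordant pairs = inversions in this position sequence.
5: 1, 2, 3, 4 → 4
1: 0
2: 0
3: 0
4: 0
Total: 4 + 0 + 0 + 0 + 0 = 4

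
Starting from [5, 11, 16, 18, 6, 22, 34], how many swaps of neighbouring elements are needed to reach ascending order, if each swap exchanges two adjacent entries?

3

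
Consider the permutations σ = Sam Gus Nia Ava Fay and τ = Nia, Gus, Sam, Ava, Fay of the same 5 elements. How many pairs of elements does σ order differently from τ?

3

Assign each item its position (1..5) in the first ordering, then rewrite the second ordering as that position sequence:
positions: Sam→1, Gus→2, Nia→3, Ava→4, Fay→5
second ordering as positions: [3, 2, 1, 4, 5]
Discordant pairs = inversions in this position sequence.
3: 2, 1 → 2
2: 1 → 1
1: 0
4: 0
5: 0
Total: 2 + 1 + 0 + 0 + 0 = 3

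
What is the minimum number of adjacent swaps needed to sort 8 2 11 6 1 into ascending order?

Minimum adjacent swaps = number of inversions (each swap of adjacent out-of-order elements removes one inversion and no swap can remove more).
Count inversions — for each element, later elements that are smaller:
8: 2, 6, 1 → 3
2: 1 → 1
11: 6, 1 → 2
6: 1 → 1
1: none → 0
Total inversions: 3 + 1 + 2 + 1 + 0 = 7

7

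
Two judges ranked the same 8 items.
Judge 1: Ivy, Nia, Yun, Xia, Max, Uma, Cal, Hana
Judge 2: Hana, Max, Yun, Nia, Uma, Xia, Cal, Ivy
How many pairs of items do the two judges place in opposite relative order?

Assign each item its position (1..8) in the first ordering, then rewrite the second ordering as that position sequence:
positions: Ivy→1, Nia→2, Yun→3, Xia→4, Max→5, Uma→6, Cal→7, Hana→8
second ordering as positions: [8, 5, 3, 2, 6, 4, 7, 1]
Discordant pairs = inversions in this position sequence.
8: 5, 3, 2, 6, 4, 7, 1 → 7
5: 3, 2, 4, 1 → 4
3: 2, 1 → 2
2: 1 → 1
6: 4, 1 → 2
4: 1 → 1
7: 1 → 1
1: 0
Total: 7 + 4 + 2 + 1 + 2 + 1 + 1 + 0 = 18

18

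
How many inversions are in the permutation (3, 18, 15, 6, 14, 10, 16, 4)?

15

For each element, count later entries that are smaller:
3: 0
18: 6
15: 4
6: 1
14: 2
10: 1
16: 1
4: 0
Sum: 0 + 6 + 4 + 1 + 2 + 1 + 1 + 0 = 15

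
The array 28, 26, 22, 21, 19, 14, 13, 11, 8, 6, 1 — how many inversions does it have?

Count, for each position, how many later elements it exceeds:
28: 10
26: 9
22: 8
21: 7
19: 6
14: 5
13: 4
11: 3
8: 2
6: 1
1: 0
Sum: 10 + 9 + 8 + 7 + 6 + 5 + 4 + 3 + 2 + 1 + 0 = 55

55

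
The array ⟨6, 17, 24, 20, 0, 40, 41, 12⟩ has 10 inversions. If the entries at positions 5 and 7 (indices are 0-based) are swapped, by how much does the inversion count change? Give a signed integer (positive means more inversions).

Positions 5 and 7 hold 40 and 12; after swapping, the array is [6, 17, 24, 20, 0, 12, 41, 40].
Sweep left to right; for each value list the smaller values that follow it:
6: 1
17: 2
24: 3
20: 2
0: 0
12: 0
41: 1
40: 0
Sum: 1 + 2 + 3 + 2 + 0 + 0 + 1 + 0 = 9
Change: 9 − 10 = -1

-1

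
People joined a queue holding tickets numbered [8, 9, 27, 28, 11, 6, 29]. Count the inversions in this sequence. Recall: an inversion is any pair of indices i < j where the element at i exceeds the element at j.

Listing every pair i<j with a[i]>a[j] (using 0-based positions):
(0,5): 8 > 6
(1,5): 9 > 6
(2,4): 27 > 11
(2,5): 27 > 6
(3,4): 28 > 11
(3,5): 28 > 6
(4,5): 11 > 6
That's 7 pairs.

7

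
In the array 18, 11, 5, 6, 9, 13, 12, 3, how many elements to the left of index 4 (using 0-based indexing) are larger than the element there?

2 such elements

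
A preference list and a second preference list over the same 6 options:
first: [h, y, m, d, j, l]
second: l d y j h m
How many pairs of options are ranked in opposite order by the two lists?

Assign each item its position (1..6) in the first ordering, then rewrite the second ordering as that position sequence:
positions: h→1, y→2, m→3, d→4, j→5, l→6
second ordering as positions: [6, 4, 2, 5, 1, 3]
Discordant pairs = inversions in this position sequence.
6: 4, 2, 5, 1, 3 → 5
4: 2, 1, 3 → 3
2: 1 → 1
5: 1, 3 → 2
1: 0
3: 0
Total: 5 + 3 + 1 + 2 + 0 + 0 = 11

11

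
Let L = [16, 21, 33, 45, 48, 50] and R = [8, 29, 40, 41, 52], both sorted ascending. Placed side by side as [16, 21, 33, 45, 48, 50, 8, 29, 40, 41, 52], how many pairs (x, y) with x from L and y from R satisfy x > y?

16 cross-inversions

For each element r of the right run, count left-run elements greater than r:
r = 8: 16, 21, 33, 45, 48, 50 → 6
r = 29: 33, 45, 48, 50 → 4
r = 40: 45, 48, 50 → 3
r = 41: 45, 48, 50 → 3
r = 52: none → 0
Cross-inversions: 6 + 4 + 3 + 3 + 0 = 16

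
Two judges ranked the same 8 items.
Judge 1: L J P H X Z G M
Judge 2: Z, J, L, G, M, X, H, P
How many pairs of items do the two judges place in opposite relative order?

15 discordant pairs

Assign each item its position (1..8) in the first ordering, then rewrite the second ordering as that position sequence:
positions: L→1, J→2, P→3, H→4, X→5, Z→6, G→7, M→8
second ordering as positions: [6, 2, 1, 7, 8, 5, 4, 3]
Discordant pairs = inversions in this position sequence.
6: 2, 1, 5, 4, 3 → 5
2: 1 → 1
1: 0
7: 5, 4, 3 → 3
8: 5, 4, 3 → 3
5: 4, 3 → 2
4: 3 → 1
3: 0
Total: 5 + 1 + 0 + 3 + 3 + 2 + 1 + 0 = 15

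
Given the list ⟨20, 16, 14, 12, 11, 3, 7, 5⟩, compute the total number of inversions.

26 out-of-order pairs

Sweep left to right; for each value list the smaller values that follow it:
20 → 16, 14, 12, 11, 3, 7, 5 → 7
16 → 14, 12, 11, 3, 7, 5 → 6
14 → 12, 11, 3, 7, 5 → 5
12 → 11, 3, 7, 5 → 4
11 → 3, 7, 5 → 3
3 → none → 0
7 → 5 → 1
5 → none → 0
Sum: 7 + 6 + 5 + 4 + 3 + 0 + 1 + 0 = 26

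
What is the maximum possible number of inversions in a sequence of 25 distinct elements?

A reversed (strictly descending) arrangement makes every pair an inversion, giving C(25, 2) inversions.
C(25, 2) = 25·24/2 = 300

300 inversions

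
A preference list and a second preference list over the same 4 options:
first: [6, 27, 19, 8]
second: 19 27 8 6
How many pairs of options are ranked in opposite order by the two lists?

4

Assign each item its position (1..4) in the first ordering, then rewrite the second ordering as that position sequence:
positions: 6→1, 27→2, 19→3, 8→4
second ordering as positions: [3, 2, 4, 1]
Discordant pairs = inversions in this position sequence.
3: 2, 1 → 2
2: 1 → 1
4: 1 → 1
1: 0
Total: 2 + 1 + 1 + 0 = 4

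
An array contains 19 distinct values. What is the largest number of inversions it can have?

171 inversions

The maximum occurs when the array is in strictly decreasing order: every one of the C(19, 2) pairs is inverted.
C(19, 2) = 19·18/2 = 171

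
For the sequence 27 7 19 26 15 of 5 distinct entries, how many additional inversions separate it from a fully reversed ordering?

4 inversions short

Maximum inversions for 5 distinct elements is C(5, 2) = 5·4/2 = 10.
Current inversions — for each element, count later smaller elements:
27: 4
7: 0
19: 1
26: 1
15: 0
Current total: 4 + 0 + 1 + 1 + 0 = 6
Shortfall: 10 − 6 = 4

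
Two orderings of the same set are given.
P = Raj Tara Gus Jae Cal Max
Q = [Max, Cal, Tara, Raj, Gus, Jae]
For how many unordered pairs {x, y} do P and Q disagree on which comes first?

Assign each item its position (1..6) in the first ordering, then rewrite the second ordering as that position sequence:
positions: Raj→1, Tara→2, Gus→3, Jae→4, Cal→5, Max→6
second ordering as positions: [6, 5, 2, 1, 3, 4]
Discordant pairs = inversions in this position sequence.
6: 5, 2, 1, 3, 4 → 5
5: 2, 1, 3, 4 → 4
2: 1 → 1
1: 0
3: 0
4: 0
Total: 5 + 4 + 1 + 0 + 0 + 0 = 10

10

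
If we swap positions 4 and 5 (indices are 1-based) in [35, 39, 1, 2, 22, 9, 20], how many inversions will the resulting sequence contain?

Inversions: 13

Positions 4 and 5 hold 2 and 22; after swapping, the array is [35, 39, 1, 22, 2, 9, 20].
Count, for each position, how many later elements it exceeds:
35: 5
39: 5
1: 0
22: 3
2: 0
9: 0
20: 0
Sum: 5 + 5 + 0 + 3 + 0 + 0 + 0 = 13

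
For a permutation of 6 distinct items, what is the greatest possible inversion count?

A reversed (strictly descending) arrangement makes every pair an inversion, giving C(6, 2) inversions.
C(6, 2) = 6·5/2 = 15

15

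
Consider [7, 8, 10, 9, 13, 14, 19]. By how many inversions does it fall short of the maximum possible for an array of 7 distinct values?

20

Maximum inversions for 7 distinct elements is C(7, 2) = 7·6/2 = 21.
Current inversions — for each element, count later smaller elements:
7: 0
8: 0
10: 1
9: 0
13: 0
14: 0
19: 0
Current total: 0 + 0 + 1 + 0 + 0 + 0 + 0 = 1
Shortfall: 21 − 1 = 20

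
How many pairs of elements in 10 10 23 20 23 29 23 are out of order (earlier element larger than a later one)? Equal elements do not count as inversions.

2

Sweep left to right; for each value list the smaller values that follow it:
10: 0
10: 0
23: 1
20: 0
23: 0
29: 1
23: 0
Sum: 0 + 0 + 1 + 0 + 0 + 1 + 0 = 2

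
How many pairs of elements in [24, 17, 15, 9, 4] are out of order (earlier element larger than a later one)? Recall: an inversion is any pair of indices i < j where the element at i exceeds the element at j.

10 inversions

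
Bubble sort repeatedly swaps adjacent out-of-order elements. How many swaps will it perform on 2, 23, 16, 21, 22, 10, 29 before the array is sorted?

The minimum number of adjacent swaps to sort an array equals its inversion count, since every such swap removes exactly one inversion.
Count inversions — for each element, later elements that are smaller:
2: none → 0
23: 16, 21, 22, 10 → 4
16: 10 → 1
21: 10 → 1
22: 10 → 1
10: none → 0
29: none → 0
Total inversions: 0 + 4 + 1 + 1 + 1 + 0 + 0 = 7

7 adjacent swaps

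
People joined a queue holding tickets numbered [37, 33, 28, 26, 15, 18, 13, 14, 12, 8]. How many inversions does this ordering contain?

43 inversions

Count, for each position, how many later elements it exceeds:
37 → 33, 28, 26, 15, 18, 13, 14, 12, 8 → 9
33 → 28, 26, 15, 18, 13, 14, 12, 8 → 8
28 → 26, 15, 18, 13, 14, 12, 8 → 7
26 → 15, 18, 13, 14, 12, 8 → 6
15 → 13, 14, 12, 8 → 4
18 → 13, 14, 12, 8 → 4
13 → 12, 8 → 2
14 → 12, 8 → 2
12 → 8 → 1
8 → none → 0
Sum: 9 + 8 + 7 + 6 + 4 + 4 + 2 + 2 + 1 + 0 = 43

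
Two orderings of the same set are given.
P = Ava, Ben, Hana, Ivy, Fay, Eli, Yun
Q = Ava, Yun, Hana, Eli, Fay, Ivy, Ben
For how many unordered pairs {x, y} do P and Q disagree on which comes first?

Assign each item its position (1..7) in the first ordering, then rewrite the second ordering as that position sequence:
positions: Ava→1, Ben→2, Hana→3, Ivy→4, Fay→5, Eli→6, Yun→7
second ordering as positions: [1, 7, 3, 6, 5, 4, 2]
Discordant pairs = inversions in this position sequence.
1: 0
7: 3, 6, 5, 4, 2 → 5
3: 2 → 1
6: 5, 4, 2 → 3
5: 4, 2 → 2
4: 2 → 1
2: 0
Total: 0 + 5 + 1 + 3 + 2 + 1 + 0 = 12

12 disagreeing pairs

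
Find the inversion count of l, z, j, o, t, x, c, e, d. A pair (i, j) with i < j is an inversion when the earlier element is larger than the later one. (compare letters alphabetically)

24 inversions

Count, for each position, how many later elements it exceeds:
l → j, c, e, d → 4
z → j, o, t, x, c, e, d → 7
j → c, e, d → 3
o → c, e, d → 3
t → c, e, d → 3
x → c, e, d → 3
c → none → 0
e → d → 1
d → none → 0
Sum: 4 + 7 + 3 + 3 + 3 + 3 + 0 + 1 + 0 = 24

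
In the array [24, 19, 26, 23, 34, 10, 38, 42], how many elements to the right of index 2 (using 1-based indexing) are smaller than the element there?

The element at index 2 is 19.
Elements after it: 26, 23, 34, 10, 38, 42
Those smaller than 19: 10

1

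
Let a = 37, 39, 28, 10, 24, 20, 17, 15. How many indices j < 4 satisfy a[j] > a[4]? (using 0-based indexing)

The element at index 4 is 24.
Elements before it: 37, 39, 28, 10
Those larger than 24: 37, 39, 28

3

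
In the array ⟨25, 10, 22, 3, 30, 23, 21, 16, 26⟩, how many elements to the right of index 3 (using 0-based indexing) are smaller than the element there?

0

The element at index 3 is 3.
Elements after it: 30, 23, 21, 16, 26
None of them are smaller than 3.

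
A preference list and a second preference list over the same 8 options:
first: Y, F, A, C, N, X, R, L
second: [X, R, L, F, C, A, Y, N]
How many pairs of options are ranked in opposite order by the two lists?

Assign each item its position (1..8) in the first ordering, then rewrite the second ordering as that position sequence:
positions: Y→1, F→2, A→3, C→4, N→5, X→6, R→7, L→8
second ordering as positions: [6, 7, 8, 2, 4, 3, 1, 5]
Discordant pairs = inversions in this position sequence.
6: 2, 4, 3, 1, 5 → 5
7: 2, 4, 3, 1, 5 → 5
8: 2, 4, 3, 1, 5 → 5
2: 1 → 1
4: 3, 1 → 2
3: 1 → 1
1: 0
5: 0
Total: 5 + 5 + 5 + 1 + 2 + 1 + 0 + 0 = 19

19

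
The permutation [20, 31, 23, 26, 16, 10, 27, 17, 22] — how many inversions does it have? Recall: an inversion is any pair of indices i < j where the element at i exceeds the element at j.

21

For each element, count later entries that are smaller:
20: 3
31: 7
23: 4
26: 4
16: 1
10: 0
27: 2
17: 0
22: 0
Sum: 3 + 7 + 4 + 4 + 1 + 0 + 2 + 0 + 0 = 21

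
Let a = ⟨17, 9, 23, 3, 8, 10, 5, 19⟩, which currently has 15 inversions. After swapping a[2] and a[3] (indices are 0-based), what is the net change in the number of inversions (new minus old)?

Positions 2 and 3 hold 23 and 3; after swapping, the array is [17, 9, 3, 23, 8, 10, 5, 19].
Count, for each position, how many later elements it exceeds:
17: 5
9: 3
3: 0
23: 4
8: 1
10: 1
5: 0
19: 0
Sum: 5 + 3 + 0 + 4 + 1 + 1 + 0 + 0 = 14
Change: 14 − 15 = -1

-1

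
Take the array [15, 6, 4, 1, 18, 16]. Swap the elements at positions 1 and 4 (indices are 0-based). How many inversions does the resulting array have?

Positions 1 and 4 hold 6 and 18; after swapping, the array is [15, 18, 4, 1, 6, 16].
For each element, count later entries that are smaller:
15: 3
18: 4
4: 1
1: 0
6: 0
16: 0
Sum: 3 + 4 + 1 + 0 + 0 + 0 = 8

8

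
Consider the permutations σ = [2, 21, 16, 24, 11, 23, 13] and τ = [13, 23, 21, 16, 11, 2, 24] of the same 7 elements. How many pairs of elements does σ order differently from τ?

15 discordant pairs

Assign each item its position (1..7) in the first ordering, then rewrite the second ordering as that position sequence:
positions: 2→1, 21→2, 16→3, 24→4, 11→5, 23→6, 13→7
second ordering as positions: [7, 6, 2, 3, 5, 1, 4]
Discordant pairs = inversions in this position sequence.
7: 6, 2, 3, 5, 1, 4 → 6
6: 2, 3, 5, 1, 4 → 5
2: 1 → 1
3: 1 → 1
5: 1, 4 → 2
1: 0
4: 0
Total: 6 + 5 + 1 + 1 + 2 + 0 + 0 = 15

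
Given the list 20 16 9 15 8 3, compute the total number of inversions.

Inversions: 14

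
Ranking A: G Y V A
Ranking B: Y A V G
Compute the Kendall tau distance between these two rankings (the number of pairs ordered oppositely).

4

Assign each item its position (1..4) in the first ordering, then rewrite the second ordering as that position sequence:
positions: G→1, Y→2, V→3, A→4
second ordering as positions: [2, 4, 3, 1]
Discordant pairs = inversions in this position sequence.
2: 1 → 1
4: 3, 1 → 2
3: 1 → 1
1: 0
Total: 1 + 2 + 1 + 0 = 4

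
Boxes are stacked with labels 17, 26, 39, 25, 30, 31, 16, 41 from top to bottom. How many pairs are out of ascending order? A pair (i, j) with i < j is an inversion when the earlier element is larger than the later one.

10

Count, for each position, how many later elements it exceeds:
17: 1
26: 2
39: 4
25: 1
30: 1
31: 1
16: 0
41: 0
Sum: 1 + 2 + 4 + 1 + 1 + 1 + 0 + 0 = 10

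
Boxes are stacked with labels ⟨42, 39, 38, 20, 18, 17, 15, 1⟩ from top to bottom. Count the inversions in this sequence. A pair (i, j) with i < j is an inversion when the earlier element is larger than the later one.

Sweep left to right; for each value list the smaller values that follow it:
42: 7
39: 6
38: 5
20: 4
18: 3
17: 2
15: 1
1: 0
Sum: 7 + 6 + 5 + 4 + 3 + 2 + 1 + 0 = 28

28 inversions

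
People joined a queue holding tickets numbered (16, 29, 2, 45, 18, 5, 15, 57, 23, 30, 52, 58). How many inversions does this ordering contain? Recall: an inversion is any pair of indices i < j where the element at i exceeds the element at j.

Sweep left to right; for each value list the smaller values that follow it:
16 → 2, 5, 15 → 3
29 → 2, 18, 5, 15, 23 → 5
2 → none → 0
45 → 18, 5, 15, 23, 30 → 5
18 → 5, 15 → 2
5 → none → 0
15 → none → 0
57 → 23, 30, 52 → 3
23 → none → 0
30 → none → 0
52 → none → 0
58 → none → 0
Sum: 3 + 5 + 0 + 5 + 2 + 0 + 0 + 3 + 0 + 0 + 0 + 0 = 18

18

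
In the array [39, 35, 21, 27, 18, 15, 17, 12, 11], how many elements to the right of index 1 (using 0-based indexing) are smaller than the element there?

7 such elements

The element at index 1 is 35.
Elements after it: 21, 27, 18, 15, 17, 12, 11
Those smaller than 35: 21, 27, 18, 15, 17, 12, 11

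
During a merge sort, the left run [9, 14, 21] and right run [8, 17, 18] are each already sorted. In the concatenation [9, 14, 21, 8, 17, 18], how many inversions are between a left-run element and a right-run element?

5 split inversions

Count, for every r in R, how many entries of L exceed r:
r = 8: 9, 14, 21 → 3
r = 17: 21 → 1
r = 18: 21 → 1
Cross-inversions: 3 + 1 + 1 = 5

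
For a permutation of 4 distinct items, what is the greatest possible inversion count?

The maximum occurs when the array is in strictly decreasing order: every one of the C(4, 2) pairs is inverted.
C(4, 2) = 4·3/2 = 6

There are 6 inversions.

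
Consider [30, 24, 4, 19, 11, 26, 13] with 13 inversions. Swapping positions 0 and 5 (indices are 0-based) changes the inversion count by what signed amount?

Positions 0 and 5 hold 30 and 26; after swapping, the array is [26, 24, 4, 19, 11, 30, 13].
Element-by-element contributions:
26 → 24, 4, 19, 11, 13 → 5
24 → 4, 19, 11, 13 → 4
4 → none → 0
19 → 11, 13 → 2
11 → none → 0
30 → 13 → 1
13 → none → 0
Sum: 5 + 4 + 0 + 2 + 0 + 1 + 0 = 12
Change: 12 − 13 = -1

-1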